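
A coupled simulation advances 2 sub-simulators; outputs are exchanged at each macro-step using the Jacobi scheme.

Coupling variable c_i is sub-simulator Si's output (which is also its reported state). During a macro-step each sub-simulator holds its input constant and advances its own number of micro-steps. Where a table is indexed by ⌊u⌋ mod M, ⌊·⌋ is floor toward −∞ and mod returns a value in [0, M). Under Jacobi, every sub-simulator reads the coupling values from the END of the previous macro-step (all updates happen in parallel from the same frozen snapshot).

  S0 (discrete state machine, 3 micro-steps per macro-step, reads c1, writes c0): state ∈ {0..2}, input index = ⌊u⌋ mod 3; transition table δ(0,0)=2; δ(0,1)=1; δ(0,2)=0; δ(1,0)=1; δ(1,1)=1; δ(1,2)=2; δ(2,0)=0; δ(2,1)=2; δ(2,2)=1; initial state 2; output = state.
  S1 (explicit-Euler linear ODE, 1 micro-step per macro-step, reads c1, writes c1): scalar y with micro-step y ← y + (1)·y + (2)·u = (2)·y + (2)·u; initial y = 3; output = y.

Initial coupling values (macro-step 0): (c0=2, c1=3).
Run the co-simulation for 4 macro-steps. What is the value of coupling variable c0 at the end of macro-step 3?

c0 at macro-step 3 = 0

macro 1: S0 reads c1=3 → after 3×micro: 0; S1 reads c1=3 → after 1×micro: 12 ⇒ (c0=0, c1=12)
macro 2: S0 reads c1=12 → after 3×micro: 2; S1 reads c1=12 → after 1×micro: 48 ⇒ (c0=2, c1=48)
macro 3: S0 reads c1=48 → after 3×micro: 0; S1 reads c1=48 → after 1×micro: 192 ⇒ (c0=0, c1=192)
macro 4: S0 reads c1=192 → after 3×micro: 2; S1 reads c1=192 → after 1×micro: 768 ⇒ (c0=2, c1=768)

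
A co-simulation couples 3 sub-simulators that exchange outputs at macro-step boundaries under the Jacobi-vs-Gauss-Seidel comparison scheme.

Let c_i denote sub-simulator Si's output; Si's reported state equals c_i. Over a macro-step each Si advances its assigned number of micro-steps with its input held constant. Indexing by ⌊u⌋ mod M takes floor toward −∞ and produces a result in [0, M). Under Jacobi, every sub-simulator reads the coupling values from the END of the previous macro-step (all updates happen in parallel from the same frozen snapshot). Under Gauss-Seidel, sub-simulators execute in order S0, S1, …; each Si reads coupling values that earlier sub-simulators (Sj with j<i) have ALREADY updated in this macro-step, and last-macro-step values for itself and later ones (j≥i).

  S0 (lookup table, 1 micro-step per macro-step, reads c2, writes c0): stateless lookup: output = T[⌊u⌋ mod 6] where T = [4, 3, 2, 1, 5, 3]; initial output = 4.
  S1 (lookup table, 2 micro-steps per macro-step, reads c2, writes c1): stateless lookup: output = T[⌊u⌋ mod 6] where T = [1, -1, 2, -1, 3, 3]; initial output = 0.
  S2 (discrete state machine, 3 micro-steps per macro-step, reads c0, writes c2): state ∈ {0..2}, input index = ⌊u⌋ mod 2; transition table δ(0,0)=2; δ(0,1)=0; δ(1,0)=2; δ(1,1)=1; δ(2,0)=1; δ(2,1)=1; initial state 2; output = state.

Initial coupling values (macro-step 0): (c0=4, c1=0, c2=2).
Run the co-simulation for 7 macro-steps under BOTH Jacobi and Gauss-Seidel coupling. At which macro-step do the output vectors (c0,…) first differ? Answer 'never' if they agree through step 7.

first divergence at macro-step: 2

[Jacobi] macro 1: S0 reads c2=2 → after 1×micro: 2; S1 reads c2=2 → after 2×micro: 2; S2 reads c0=4 → after 3×micro: 1 ⇒ (c0=2, c1=2, c2=1)
[Jacobi] macro 2: S0 reads c2=1 → after 1×micro: 3; S1 reads c2=1 → after 2×micro: -1; S2 reads c0=2 → after 3×micro: 2 ⇒ (c0=3, c1=-1, c2=2)
[Jacobi] macro 3: S0 reads c2=2 → after 1×micro: 2; S1 reads c2=2 → after 2×micro: 2; S2 reads c0=3 → after 3×micro: 1 ⇒ (c0=2, c1=2, c2=1)
[Jacobi] macro 4: S0 reads c2=1 → after 1×micro: 3; S1 reads c2=1 → after 2×micro: -1; S2 reads c0=2 → after 3×micro: 2 ⇒ (c0=3, c1=-1, c2=2)
[Jacobi] macro 5: S0 reads c2=2 → after 1×micro: 2; S1 reads c2=2 → after 2×micro: 2; S2 reads c0=3 → after 3×micro: 1 ⇒ (c0=2, c1=2, c2=1)
[Jacobi] macro 6: S0 reads c2=1 → after 1×micro: 3; S1 reads c2=1 → after 2×micro: -1; S2 reads c0=2 → after 3×micro: 2 ⇒ (c0=3, c1=-1, c2=2)
[Jacobi] macro 7: S0 reads c2=2 → after 1×micro: 2; S1 reads c2=2 → after 2×micro: 2; S2 reads c0=3 → after 3×micro: 1 ⇒ (c0=2, c1=2, c2=1)
[Gauss-Seidel] macro 1: S0 reads c2=2 → after 1×micro: 2; S1 reads c2=2 → after 2×micro: 2; S2 reads c0=2 → after 3×micro: 1 ⇒ (c0=2, c1=2, c2=1)
[Gauss-Seidel] macro 2: S0 reads c2=1 → after 1×micro: 3; S1 reads c2=1 → after 2×micro: -1; S2 reads c0=3 → after 3×micro: 1 ⇒ (c0=3, c1=-1, c2=1)
[Gauss-Seidel] macro 3: S0 reads c2=1 → after 1×micro: 3; S1 reads c2=1 → after 2×micro: -1; S2 reads c0=3 → after 3×micro: 1 ⇒ (c0=3, c1=-1, c2=1)
[Gauss-Seidel] macro 4: S0 reads c2=1 → after 1×micro: 3; S1 reads c2=1 → after 2×micro: -1; S2 reads c0=3 → after 3×micro: 1 ⇒ (c0=3, c1=-1, c2=1)
[Gauss-Seidel] macro 5: S0 reads c2=1 → after 1×micro: 3; S1 reads c2=1 → after 2×micro: -1; S2 reads c0=3 → after 3×micro: 1 ⇒ (c0=3, c1=-1, c2=1)
[Gauss-Seidel] macro 6: S0 reads c2=1 → after 1×micro: 3; S1 reads c2=1 → after 2×micro: -1; S2 reads c0=3 → after 3×micro: 1 ⇒ (c0=3, c1=-1, c2=1)
[Gauss-Seidel] macro 7: S0 reads c2=1 → after 1×micro: 3; S1 reads c2=1 → after 2×micro: -1; S2 reads c0=3 → after 3×micro: 1 ⇒ (c0=3, c1=-1, c2=1)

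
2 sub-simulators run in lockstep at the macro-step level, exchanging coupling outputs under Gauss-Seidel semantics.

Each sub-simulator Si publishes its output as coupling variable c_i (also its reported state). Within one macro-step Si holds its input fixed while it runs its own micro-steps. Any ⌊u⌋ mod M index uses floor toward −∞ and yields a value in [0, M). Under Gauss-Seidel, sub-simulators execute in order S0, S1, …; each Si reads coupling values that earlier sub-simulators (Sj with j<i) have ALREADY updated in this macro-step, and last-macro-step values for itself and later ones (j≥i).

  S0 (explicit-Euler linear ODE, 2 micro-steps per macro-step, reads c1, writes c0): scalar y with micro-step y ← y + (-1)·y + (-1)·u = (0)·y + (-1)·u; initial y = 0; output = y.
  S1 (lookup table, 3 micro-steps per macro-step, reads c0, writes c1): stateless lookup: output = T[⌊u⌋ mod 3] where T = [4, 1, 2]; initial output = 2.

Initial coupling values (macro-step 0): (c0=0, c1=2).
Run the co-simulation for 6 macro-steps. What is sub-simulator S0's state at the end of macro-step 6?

macro 1: S0 reads c1=2 → after 2×micro: -2; S1 reads c0=-2 → after 3×micro: 1 ⇒ (c0=-2, c1=1)
macro 2: S0 reads c1=1 → after 2×micro: -1; S1 reads c0=-1 → after 3×micro: 2 ⇒ (c0=-1, c1=2)
macro 3: S0 reads c1=2 → after 2×micro: -2; S1 reads c0=-2 → after 3×micro: 1 ⇒ (c0=-2, c1=1)
macro 4: S0 reads c1=1 → after 2×micro: -1; S1 reads c0=-1 → after 3×micro: 2 ⇒ (c0=-1, c1=2)
macro 5: S0 reads c1=2 → after 2×micro: -2; S1 reads c0=-2 → after 3×micro: 1 ⇒ (c0=-2, c1=1)
macro 6: S0 reads c1=1 → after 2×micro: -1; S1 reads c0=-1 → after 3×micro: 2 ⇒ (c0=-1, c1=2)

S0 state at macro-step 6 = -1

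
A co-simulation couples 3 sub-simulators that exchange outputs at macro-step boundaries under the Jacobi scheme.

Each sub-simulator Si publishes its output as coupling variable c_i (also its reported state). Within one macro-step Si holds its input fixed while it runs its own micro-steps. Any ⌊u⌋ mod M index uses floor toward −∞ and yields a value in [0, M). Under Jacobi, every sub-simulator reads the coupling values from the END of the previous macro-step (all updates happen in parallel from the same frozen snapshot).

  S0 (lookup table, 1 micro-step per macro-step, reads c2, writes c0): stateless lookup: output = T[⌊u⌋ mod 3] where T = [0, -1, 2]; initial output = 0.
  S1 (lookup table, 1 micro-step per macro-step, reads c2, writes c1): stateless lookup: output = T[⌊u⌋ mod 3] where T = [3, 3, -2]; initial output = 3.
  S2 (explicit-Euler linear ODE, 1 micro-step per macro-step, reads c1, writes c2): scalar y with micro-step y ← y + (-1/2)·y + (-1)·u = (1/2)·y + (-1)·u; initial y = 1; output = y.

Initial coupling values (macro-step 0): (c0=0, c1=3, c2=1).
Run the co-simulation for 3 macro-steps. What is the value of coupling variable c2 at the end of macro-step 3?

macro 1: S0 reads c2=1 → after 1×micro: -1; S1 reads c2=1 → after 1×micro: 3; S2 reads c1=3 → after 1×micro: -5/2 ⇒ (c0=-1, c1=3, c2=-5/2)
macro 2: S0 reads c2=-5/2 → after 1×micro: 0; S1 reads c2=-5/2 → after 1×micro: 3; S2 reads c1=3 → after 1×micro: -17/4 ⇒ (c0=0, c1=3, c2=-17/4)
macro 3: S0 reads c2=-17/4 → after 1×micro: -1; S1 reads c2=-17/4 → after 1×micro: 3; S2 reads c1=3 → after 1×micro: -41/8 ⇒ (c0=-1, c1=3, c2=-41/8)

c2 at macro-step 3 = -41/8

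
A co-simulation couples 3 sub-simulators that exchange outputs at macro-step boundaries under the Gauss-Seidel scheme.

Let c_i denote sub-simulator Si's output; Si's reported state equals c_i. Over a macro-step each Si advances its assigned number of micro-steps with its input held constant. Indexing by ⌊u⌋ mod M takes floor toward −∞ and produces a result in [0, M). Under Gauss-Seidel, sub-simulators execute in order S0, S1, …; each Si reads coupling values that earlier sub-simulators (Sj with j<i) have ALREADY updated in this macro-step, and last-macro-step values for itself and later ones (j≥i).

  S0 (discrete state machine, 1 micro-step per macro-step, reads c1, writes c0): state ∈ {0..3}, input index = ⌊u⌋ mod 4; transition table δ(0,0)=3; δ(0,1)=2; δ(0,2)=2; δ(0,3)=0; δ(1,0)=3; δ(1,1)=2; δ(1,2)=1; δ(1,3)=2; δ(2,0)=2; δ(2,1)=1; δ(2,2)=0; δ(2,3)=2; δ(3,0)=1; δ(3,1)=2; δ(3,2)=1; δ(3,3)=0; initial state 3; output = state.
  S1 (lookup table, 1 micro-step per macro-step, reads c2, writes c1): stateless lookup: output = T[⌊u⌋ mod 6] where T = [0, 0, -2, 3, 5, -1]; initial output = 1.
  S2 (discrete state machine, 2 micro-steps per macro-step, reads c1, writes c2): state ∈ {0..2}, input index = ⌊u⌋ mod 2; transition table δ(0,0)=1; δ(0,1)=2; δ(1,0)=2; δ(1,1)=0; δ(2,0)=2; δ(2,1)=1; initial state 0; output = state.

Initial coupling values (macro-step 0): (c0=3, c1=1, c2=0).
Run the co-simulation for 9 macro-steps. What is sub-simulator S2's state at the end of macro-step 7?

S2 state at macro-step 7 = 2

macro 1: S0 reads c1=1 → after 1×micro: 2; S1 reads c2=0 → after 1×micro: 0; S2 reads c1=0 → after 2×micro: 2 ⇒ (c0=2, c1=0, c2=2)
macro 2: S0 reads c1=0 → after 1×micro: 2; S1 reads c2=2 → after 1×micro: -2; S2 reads c1=-2 → after 2×micro: 2 ⇒ (c0=2, c1=-2, c2=2)
macro 3: S0 reads c1=-2 → after 1×micro: 0; S1 reads c2=2 → after 1×micro: -2; S2 reads c1=-2 → after 2×micro: 2 ⇒ (c0=0, c1=-2, c2=2)
macro 4: S0 reads c1=-2 → after 1×micro: 2; S1 reads c2=2 → after 1×micro: -2; S2 reads c1=-2 → after 2×micro: 2 ⇒ (c0=2, c1=-2, c2=2)
macro 5: S0 reads c1=-2 → after 1×micro: 0; S1 reads c2=2 → after 1×micro: -2; S2 reads c1=-2 → after 2×micro: 2 ⇒ (c0=0, c1=-2, c2=2)
macro 6: S0 reads c1=-2 → after 1×micro: 2; S1 reads c2=2 → after 1×micro: -2; S2 reads c1=-2 → after 2×micro: 2 ⇒ (c0=2, c1=-2, c2=2)
macro 7: S0 reads c1=-2 → after 1×micro: 0; S1 reads c2=2 → after 1×micro: -2; S2 reads c1=-2 → after 2×micro: 2 ⇒ (c0=0, c1=-2, c2=2)
macro 8: S0 reads c1=-2 → after 1×micro: 2; S1 reads c2=2 → after 1×micro: -2; S2 reads c1=-2 → after 2×micro: 2 ⇒ (c0=2, c1=-2, c2=2)
macro 9: S0 reads c1=-2 → after 1×micro: 0; S1 reads c2=2 → after 1×micro: -2; S2 reads c1=-2 → after 2×micro: 2 ⇒ (c0=0, c1=-2, c2=2)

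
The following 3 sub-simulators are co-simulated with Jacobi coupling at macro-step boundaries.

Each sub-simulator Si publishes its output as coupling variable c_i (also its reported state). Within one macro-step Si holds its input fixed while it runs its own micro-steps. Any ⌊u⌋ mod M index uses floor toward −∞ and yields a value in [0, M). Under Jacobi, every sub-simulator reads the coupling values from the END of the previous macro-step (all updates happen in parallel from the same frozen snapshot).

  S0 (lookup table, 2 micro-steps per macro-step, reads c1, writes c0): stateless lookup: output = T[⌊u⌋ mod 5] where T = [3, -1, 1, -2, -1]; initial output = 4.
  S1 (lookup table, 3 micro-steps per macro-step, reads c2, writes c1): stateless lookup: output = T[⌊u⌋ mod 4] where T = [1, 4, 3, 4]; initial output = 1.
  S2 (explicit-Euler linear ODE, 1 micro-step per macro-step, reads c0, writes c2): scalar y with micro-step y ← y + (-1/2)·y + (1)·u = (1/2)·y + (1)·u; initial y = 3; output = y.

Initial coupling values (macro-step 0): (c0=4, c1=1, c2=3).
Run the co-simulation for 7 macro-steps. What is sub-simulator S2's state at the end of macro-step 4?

S2 state at macro-step 4 = -17/16

macro 1: S0 reads c1=1 → after 2×micro: -1; S1 reads c2=3 → after 3×micro: 4; S2 reads c0=4 → after 1×micro: 11/2 ⇒ (c0=-1, c1=4, c2=11/2)
macro 2: S0 reads c1=4 → after 2×micro: -1; S1 reads c2=11/2 → after 3×micro: 4; S2 reads c0=-1 → after 1×micro: 7/4 ⇒ (c0=-1, c1=4, c2=7/4)
macro 3: S0 reads c1=4 → after 2×micro: -1; S1 reads c2=7/4 → after 3×micro: 4; S2 reads c0=-1 → after 1×micro: -1/8 ⇒ (c0=-1, c1=4, c2=-1/8)
macro 4: S0 reads c1=4 → after 2×micro: -1; S1 reads c2=-1/8 → after 3×micro: 4; S2 reads c0=-1 → after 1×micro: -17/16 ⇒ (c0=-1, c1=4, c2=-17/16)
macro 5: S0 reads c1=4 → after 2×micro: -1; S1 reads c2=-17/16 → after 3×micro: 3; S2 reads c0=-1 → after 1×micro: -49/32 ⇒ (c0=-1, c1=3, c2=-49/32)
macro 6: S0 reads c1=3 → after 2×micro: -2; S1 reads c2=-49/32 → after 3×micro: 3; S2 reads c0=-1 → after 1×micro: -113/64 ⇒ (c0=-2, c1=3, c2=-113/64)
macro 7: S0 reads c1=3 → after 2×micro: -2; S1 reads c2=-113/64 → after 3×micro: 3; S2 reads c0=-2 → after 1×micro: -369/128 ⇒ (c0=-2, c1=3, c2=-369/128)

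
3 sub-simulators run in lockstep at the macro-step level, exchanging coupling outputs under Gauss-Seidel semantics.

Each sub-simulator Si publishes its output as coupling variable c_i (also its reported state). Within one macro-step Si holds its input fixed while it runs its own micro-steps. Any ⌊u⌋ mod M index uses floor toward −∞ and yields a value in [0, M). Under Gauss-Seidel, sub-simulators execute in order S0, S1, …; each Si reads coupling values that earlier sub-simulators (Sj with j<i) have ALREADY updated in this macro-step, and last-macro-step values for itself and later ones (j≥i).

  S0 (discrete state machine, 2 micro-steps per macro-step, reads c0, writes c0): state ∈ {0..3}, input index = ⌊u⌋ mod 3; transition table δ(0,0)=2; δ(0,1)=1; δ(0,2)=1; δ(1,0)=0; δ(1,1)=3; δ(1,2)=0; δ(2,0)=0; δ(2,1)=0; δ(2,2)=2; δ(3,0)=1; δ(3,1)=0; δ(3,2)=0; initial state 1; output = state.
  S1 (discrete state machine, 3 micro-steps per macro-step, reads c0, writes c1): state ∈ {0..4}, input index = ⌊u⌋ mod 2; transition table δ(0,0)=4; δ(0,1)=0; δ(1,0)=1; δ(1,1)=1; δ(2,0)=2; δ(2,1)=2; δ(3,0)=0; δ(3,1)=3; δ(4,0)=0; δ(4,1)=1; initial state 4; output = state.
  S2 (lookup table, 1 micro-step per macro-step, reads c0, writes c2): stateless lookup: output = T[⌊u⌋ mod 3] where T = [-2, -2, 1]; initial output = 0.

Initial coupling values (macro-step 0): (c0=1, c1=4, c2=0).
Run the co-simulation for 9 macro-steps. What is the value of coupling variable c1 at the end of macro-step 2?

c1 at macro-step 2 = 4

macro 1: S0 reads c0=1 → after 2×micro: 0; S1 reads c0=0 → after 3×micro: 0; S2 reads c0=0 → after 1×micro: -2 ⇒ (c0=0, c1=0, c2=-2)
macro 2: S0 reads c0=0 → after 2×micro: 0; S1 reads c0=0 → after 3×micro: 4; S2 reads c0=0 → after 1×micro: -2 ⇒ (c0=0, c1=4, c2=-2)
macro 3: S0 reads c0=0 → after 2×micro: 0; S1 reads c0=0 → after 3×micro: 0; S2 reads c0=0 → after 1×micro: -2 ⇒ (c0=0, c1=0, c2=-2)
macro 4: S0 reads c0=0 → after 2×micro: 0; S1 reads c0=0 → after 3×micro: 4; S2 reads c0=0 → after 1×micro: -2 ⇒ (c0=0, c1=4, c2=-2)
macro 5: S0 reads c0=0 → after 2×micro: 0; S1 reads c0=0 → after 3×micro: 0; S2 reads c0=0 → after 1×micro: -2 ⇒ (c0=0, c1=0, c2=-2)
macro 6: S0 reads c0=0 → after 2×micro: 0; S1 reads c0=0 → after 3×micro: 4; S2 reads c0=0 → after 1×micro: -2 ⇒ (c0=0, c1=4, c2=-2)
macro 7: S0 reads c0=0 → after 2×micro: 0; S1 reads c0=0 → after 3×micro: 0; S2 reads c0=0 → after 1×micro: -2 ⇒ (c0=0, c1=0, c2=-2)
macro 8: S0 reads c0=0 → after 2×micro: 0; S1 reads c0=0 → after 3×micro: 4; S2 reads c0=0 → after 1×micro: -2 ⇒ (c0=0, c1=4, c2=-2)
macro 9: S0 reads c0=0 → after 2×micro: 0; S1 reads c0=0 → after 3×micro: 0; S2 reads c0=0 → after 1×micro: -2 ⇒ (c0=0, c1=0, c2=-2)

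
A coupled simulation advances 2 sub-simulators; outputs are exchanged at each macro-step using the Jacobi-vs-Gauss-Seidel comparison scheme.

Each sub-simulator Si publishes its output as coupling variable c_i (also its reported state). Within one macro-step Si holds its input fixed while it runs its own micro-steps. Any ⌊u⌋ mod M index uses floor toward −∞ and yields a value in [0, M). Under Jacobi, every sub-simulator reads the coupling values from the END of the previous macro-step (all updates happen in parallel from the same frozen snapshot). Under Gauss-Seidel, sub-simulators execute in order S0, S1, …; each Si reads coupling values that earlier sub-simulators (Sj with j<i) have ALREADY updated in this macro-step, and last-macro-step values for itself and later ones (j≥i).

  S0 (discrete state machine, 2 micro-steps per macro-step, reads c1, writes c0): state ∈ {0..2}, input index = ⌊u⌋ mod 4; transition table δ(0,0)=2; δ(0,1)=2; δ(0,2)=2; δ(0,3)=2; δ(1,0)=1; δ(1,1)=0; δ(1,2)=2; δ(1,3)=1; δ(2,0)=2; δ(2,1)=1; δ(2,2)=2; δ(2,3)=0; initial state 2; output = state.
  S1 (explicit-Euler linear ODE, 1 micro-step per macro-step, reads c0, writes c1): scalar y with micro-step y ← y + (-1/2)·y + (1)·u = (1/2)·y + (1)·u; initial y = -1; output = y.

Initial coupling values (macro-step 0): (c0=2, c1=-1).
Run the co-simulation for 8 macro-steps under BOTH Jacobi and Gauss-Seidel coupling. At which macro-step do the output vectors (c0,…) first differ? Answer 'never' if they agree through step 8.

first divergence at macro-step: 2

[Jacobi] macro 1: S0 reads c1=-1 → after 2×micro: 2; S1 reads c0=2 → after 1×micro: 3/2 ⇒ (c0=2, c1=3/2)
[Jacobi] macro 2: S0 reads c1=3/2 → after 2×micro: 0; S1 reads c0=2 → after 1×micro: 11/4 ⇒ (c0=0, c1=11/4)
[Jacobi] macro 3: S0 reads c1=11/4 → after 2×micro: 2; S1 reads c0=0 → after 1×micro: 11/8 ⇒ (c0=2, c1=11/8)
[Jacobi] macro 4: S0 reads c1=11/8 → after 2×micro: 0; S1 reads c0=2 → after 1×micro: 43/16 ⇒ (c0=0, c1=43/16)
[Jacobi] macro 5: S0 reads c1=43/16 → after 2×micro: 2; S1 reads c0=0 → after 1×micro: 43/32 ⇒ (c0=2, c1=43/32)
[Jacobi] macro 6: S0 reads c1=43/32 → after 2×micro: 0; S1 reads c0=2 → after 1×micro: 171/64 ⇒ (c0=0, c1=171/64)
[Jacobi] macro 7: S0 reads c1=171/64 → after 2×micro: 2; S1 reads c0=0 → after 1×micro: 171/128 ⇒ (c0=2, c1=171/128)
[Jacobi] macro 8: S0 reads c1=171/128 → after 2×micro: 0; S1 reads c0=2 → after 1×micro: 683/256 ⇒ (c0=0, c1=683/256)
[Gauss-Seidel] macro 1: S0 reads c1=-1 → after 2×micro: 2; S1 reads c0=2 → after 1×micro: 3/2 ⇒ (c0=2, c1=3/2)
[Gauss-Seidel] macro 2: S0 reads c1=3/2 → after 2×micro: 0; S1 reads c0=0 → after 1×micro: 3/4 ⇒ (c0=0, c1=3/4)
[Gauss-Seidel] macro 3: S0 reads c1=3/4 → after 2×micro: 2; S1 reads c0=2 → after 1×micro: 19/8 ⇒ (c0=2, c1=19/8)
[Gauss-Seidel] macro 4: S0 reads c1=19/8 → after 2×micro: 2; S1 reads c0=2 → after 1×micro: 51/16 ⇒ (c0=2, c1=51/16)
[Gauss-Seidel] macro 5: S0 reads c1=51/16 → after 2×micro: 2; S1 reads c0=2 → after 1×micro: 115/32 ⇒ (c0=2, c1=115/32)
[Gauss-Seidel] macro 6: S0 reads c1=115/32 → after 2×micro: 2; S1 reads c0=2 → after 1×micro: 243/64 ⇒ (c0=2, c1=243/64)
[Gauss-Seidel] macro 7: S0 reads c1=243/64 → after 2×micro: 2; S1 reads c0=2 → after 1×micro: 499/128 ⇒ (c0=2, c1=499/128)
[Gauss-Seidel] macro 8: S0 reads c1=499/128 → after 2×micro: 2; S1 reads c0=2 → after 1×micro: 1011/256 ⇒ (c0=2, c1=1011/256)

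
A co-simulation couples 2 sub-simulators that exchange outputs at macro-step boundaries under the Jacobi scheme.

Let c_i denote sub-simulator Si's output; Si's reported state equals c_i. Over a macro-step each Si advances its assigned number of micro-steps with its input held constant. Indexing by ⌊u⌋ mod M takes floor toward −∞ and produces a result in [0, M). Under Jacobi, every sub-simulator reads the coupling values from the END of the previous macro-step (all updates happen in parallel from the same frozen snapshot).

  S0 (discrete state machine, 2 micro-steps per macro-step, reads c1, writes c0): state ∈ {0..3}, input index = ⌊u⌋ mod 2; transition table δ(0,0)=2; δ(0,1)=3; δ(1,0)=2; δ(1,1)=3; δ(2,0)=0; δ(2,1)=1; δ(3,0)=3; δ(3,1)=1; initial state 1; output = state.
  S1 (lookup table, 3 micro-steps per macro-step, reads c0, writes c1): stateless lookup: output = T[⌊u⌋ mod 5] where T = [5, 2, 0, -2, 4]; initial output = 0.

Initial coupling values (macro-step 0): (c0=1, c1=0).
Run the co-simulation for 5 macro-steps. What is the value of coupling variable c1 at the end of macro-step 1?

c1 at macro-step 1 = 2

macro 1: S0 reads c1=0 → after 2×micro: 0; S1 reads c0=1 → after 3×micro: 2 ⇒ (c0=0, c1=2)
macro 2: S0 reads c1=2 → after 2×micro: 0; S1 reads c0=0 → after 3×micro: 5 ⇒ (c0=0, c1=5)
macro 3: S0 reads c1=5 → after 2×micro: 1; S1 reads c0=0 → after 3×micro: 5 ⇒ (c0=1, c1=5)
macro 4: S0 reads c1=5 → after 2×micro: 1; S1 reads c0=1 → after 3×micro: 2 ⇒ (c0=1, c1=2)
macro 5: S0 reads c1=2 → after 2×micro: 0; S1 reads c0=1 → after 3×micro: 2 ⇒ (c0=0, c1=2)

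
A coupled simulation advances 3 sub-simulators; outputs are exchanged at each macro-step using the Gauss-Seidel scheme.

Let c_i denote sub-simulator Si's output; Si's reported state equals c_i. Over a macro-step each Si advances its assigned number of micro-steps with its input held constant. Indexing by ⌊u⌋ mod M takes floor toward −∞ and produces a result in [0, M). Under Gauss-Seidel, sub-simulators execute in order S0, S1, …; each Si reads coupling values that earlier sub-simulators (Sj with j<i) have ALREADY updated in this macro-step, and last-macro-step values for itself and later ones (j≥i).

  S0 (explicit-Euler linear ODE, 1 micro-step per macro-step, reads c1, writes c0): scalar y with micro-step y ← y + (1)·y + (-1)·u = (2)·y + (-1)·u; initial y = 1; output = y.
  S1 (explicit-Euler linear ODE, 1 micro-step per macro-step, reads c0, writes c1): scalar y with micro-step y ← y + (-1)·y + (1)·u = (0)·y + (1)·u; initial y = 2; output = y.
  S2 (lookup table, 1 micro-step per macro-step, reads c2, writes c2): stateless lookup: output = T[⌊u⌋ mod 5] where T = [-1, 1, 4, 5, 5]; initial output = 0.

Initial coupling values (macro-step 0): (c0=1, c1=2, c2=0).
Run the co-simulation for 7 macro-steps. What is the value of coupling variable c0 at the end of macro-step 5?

c0 at macro-step 5 = 0

macro 1: S0 reads c1=2 → after 1×micro: 0; S1 reads c0=0 → after 1×micro: 0; S2 reads c2=0 → after 1×micro: -1 ⇒ (c0=0, c1=0, c2=-1)
macro 2: S0 reads c1=0 → after 1×micro: 0; S1 reads c0=0 → after 1×micro: 0; S2 reads c2=-1 → after 1×micro: 5 ⇒ (c0=0, c1=0, c2=5)
macro 3: S0 reads c1=0 → after 1×micro: 0; S1 reads c0=0 → after 1×micro: 0; S2 reads c2=5 → after 1×micro: -1 ⇒ (c0=0, c1=0, c2=-1)
macro 4: S0 reads c1=0 → after 1×micro: 0; S1 reads c0=0 → after 1×micro: 0; S2 reads c2=-1 → after 1×micro: 5 ⇒ (c0=0, c1=0, c2=5)
macro 5: S0 reads c1=0 → after 1×micro: 0; S1 reads c0=0 → after 1×micro: 0; S2 reads c2=5 → after 1×micro: -1 ⇒ (c0=0, c1=0, c2=-1)
macro 6: S0 reads c1=0 → after 1×micro: 0; S1 reads c0=0 → after 1×micro: 0; S2 reads c2=-1 → after 1×micro: 5 ⇒ (c0=0, c1=0, c2=5)
macro 7: S0 reads c1=0 → after 1×micro: 0; S1 reads c0=0 → after 1×micro: 0; S2 reads c2=5 → after 1×micro: -1 ⇒ (c0=0, c1=0, c2=-1)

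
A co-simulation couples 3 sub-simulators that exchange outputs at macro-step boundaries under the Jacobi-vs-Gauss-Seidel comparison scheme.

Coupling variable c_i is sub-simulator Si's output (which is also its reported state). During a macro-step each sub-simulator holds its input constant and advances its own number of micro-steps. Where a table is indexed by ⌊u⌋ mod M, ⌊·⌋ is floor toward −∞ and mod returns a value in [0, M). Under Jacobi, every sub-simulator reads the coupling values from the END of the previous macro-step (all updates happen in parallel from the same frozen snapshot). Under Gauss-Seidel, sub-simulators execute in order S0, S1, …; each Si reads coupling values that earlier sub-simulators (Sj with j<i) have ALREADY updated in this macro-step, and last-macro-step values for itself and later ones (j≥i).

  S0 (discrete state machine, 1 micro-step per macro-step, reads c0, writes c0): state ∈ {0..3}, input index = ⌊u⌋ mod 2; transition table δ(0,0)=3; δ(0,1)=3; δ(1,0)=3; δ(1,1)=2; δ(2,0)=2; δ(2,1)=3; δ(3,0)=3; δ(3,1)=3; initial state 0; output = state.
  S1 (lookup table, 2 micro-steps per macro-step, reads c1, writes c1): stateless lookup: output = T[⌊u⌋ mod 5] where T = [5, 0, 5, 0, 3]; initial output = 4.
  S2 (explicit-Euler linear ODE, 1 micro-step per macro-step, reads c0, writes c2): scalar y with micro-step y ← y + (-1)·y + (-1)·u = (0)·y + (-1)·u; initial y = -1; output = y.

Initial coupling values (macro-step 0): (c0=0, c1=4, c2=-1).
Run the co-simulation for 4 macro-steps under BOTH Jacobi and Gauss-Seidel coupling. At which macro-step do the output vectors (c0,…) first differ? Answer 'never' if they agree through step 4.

[Jacobi] macro 1: S0 reads c0=0 → after 1×micro: 3; S1 reads c1=4 → after 2×micro: 3; S2 reads c0=0 → after 1×micro: 0 ⇒ (c0=3, c1=3, c2=0)
[Jacobi] macro 2: S0 reads c0=3 → after 1×micro: 3; S1 reads c1=3 → after 2×micro: 0; S2 reads c0=3 → after 1×micro: -3 ⇒ (c0=3, c1=0, c2=-3)
[Jacobi] macro 3: S0 reads c0=3 → after 1×micro: 3; S1 reads c1=0 → after 2×micro: 5; S2 reads c0=3 → after 1×micro: -3 ⇒ (c0=3, c1=5, c2=-3)
[Jacobi] macro 4: S0 reads c0=3 → after 1×micro: 3; S1 reads c1=5 → after 2×micro: 5; S2 reads c0=3 → after 1×micro: -3 ⇒ (c0=3, c1=5, c2=-3)
[Gauss-Seidel] macro 1: S0 reads c0=0 → after 1×micro: 3; S1 reads c1=4 → after 2×micro: 3; S2 reads c0=3 → after 1×micro: -3 ⇒ (c0=3, c1=3, c2=-3)
[Gauss-Seidel] macro 2: S0 reads c0=3 → after 1×micro: 3; S1 reads c1=3 → after 2×micro: 0; S2 reads c0=3 → after 1×micro: -3 ⇒ (c0=3, c1=0, c2=-3)
[Gauss-Seidel] macro 3: S0 reads c0=3 → after 1×micro: 3; S1 reads c1=0 → after 2×micro: 5; S2 reads c0=3 → after 1×micro: -3 ⇒ (c0=3, c1=5, c2=-3)
[Gauss-Seidel] macro 4: S0 reads c0=3 → after 1×micro: 3; S1 reads c1=5 → after 2×micro: 5; S2 reads c0=3 → after 1×micro: -3 ⇒ (c0=3, c1=5, c2=-3)

first divergence at macro-step: 1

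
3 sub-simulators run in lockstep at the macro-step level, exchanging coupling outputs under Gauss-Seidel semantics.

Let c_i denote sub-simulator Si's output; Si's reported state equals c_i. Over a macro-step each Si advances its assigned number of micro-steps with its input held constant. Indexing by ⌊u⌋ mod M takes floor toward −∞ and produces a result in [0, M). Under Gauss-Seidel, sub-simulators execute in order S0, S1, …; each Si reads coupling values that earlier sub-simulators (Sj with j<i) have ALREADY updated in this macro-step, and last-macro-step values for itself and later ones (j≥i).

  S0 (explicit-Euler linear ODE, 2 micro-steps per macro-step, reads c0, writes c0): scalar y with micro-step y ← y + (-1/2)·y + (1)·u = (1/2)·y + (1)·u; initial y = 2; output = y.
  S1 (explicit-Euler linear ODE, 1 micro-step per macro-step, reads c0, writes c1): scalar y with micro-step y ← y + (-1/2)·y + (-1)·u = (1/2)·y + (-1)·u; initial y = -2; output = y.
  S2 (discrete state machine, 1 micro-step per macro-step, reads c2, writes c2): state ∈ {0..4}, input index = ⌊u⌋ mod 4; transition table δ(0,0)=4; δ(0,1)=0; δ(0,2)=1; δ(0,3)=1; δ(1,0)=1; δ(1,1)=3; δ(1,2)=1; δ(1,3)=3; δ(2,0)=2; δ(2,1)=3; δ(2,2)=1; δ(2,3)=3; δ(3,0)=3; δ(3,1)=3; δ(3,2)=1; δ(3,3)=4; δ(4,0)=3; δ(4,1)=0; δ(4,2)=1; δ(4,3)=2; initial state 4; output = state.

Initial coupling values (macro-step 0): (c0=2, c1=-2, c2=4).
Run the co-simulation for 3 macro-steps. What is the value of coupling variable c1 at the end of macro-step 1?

macro 1: S0 reads c0=2 → after 2×micro: 7/2; S1 reads c0=7/2 → after 1×micro: -9/2; S2 reads c2=4 → after 1×micro: 3 ⇒ (c0=7/2, c1=-9/2, c2=3)
macro 2: S0 reads c0=7/2 → after 2×micro: 49/8; S1 reads c0=49/8 → after 1×micro: -67/8; S2 reads c2=3 → after 1×micro: 4 ⇒ (c0=49/8, c1=-67/8, c2=4)
macro 3: S0 reads c0=49/8 → after 2×micro: 343/32; S1 reads c0=343/32 → after 1×micro: -477/32; S2 reads c2=4 → after 1×micro: 3 ⇒ (c0=343/32, c1=-477/32, c2=3)

c1 at macro-step 1 = -9/2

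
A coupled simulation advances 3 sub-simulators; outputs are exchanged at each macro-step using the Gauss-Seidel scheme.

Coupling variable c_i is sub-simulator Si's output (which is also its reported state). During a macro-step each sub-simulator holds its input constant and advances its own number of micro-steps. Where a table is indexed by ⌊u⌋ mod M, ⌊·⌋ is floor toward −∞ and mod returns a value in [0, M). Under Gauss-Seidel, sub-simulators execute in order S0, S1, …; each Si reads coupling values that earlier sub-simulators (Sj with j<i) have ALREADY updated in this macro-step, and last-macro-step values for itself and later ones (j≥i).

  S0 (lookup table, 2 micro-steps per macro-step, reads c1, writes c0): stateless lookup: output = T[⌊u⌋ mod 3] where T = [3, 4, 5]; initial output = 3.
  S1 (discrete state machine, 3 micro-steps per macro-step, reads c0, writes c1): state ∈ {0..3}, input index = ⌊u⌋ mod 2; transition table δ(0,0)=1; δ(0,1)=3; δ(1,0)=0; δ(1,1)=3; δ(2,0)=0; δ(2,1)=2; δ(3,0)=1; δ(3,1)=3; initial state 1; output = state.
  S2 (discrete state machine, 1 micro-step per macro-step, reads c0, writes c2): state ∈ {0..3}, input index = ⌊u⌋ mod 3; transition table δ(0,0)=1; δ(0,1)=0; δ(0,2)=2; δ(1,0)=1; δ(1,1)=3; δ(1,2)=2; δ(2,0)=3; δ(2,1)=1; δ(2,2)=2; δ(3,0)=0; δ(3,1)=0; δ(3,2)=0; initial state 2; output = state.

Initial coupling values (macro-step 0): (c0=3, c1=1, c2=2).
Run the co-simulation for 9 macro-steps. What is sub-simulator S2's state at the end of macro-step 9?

S2 state at macro-step 9 = 1

macro 1: S0 reads c1=1 → after 2×micro: 4; S1 reads c0=4 → after 3×micro: 0; S2 reads c0=4 → after 1×micro: 1 ⇒ (c0=4, c1=0, c2=1)
macro 2: S0 reads c1=0 → after 2×micro: 3; S1 reads c0=3 → after 3×micro: 3; S2 reads c0=3 → after 1×micro: 1 ⇒ (c0=3, c1=3, c2=1)
macro 3: S0 reads c1=3 → after 2×micro: 3; S1 reads c0=3 → after 3×micro: 3; S2 reads c0=3 → after 1×micro: 1 ⇒ (c0=3, c1=3, c2=1)
macro 4: S0 reads c1=3 → after 2×micro: 3; S1 reads c0=3 → after 3×micro: 3; S2 reads c0=3 → after 1×micro: 1 ⇒ (c0=3, c1=3, c2=1)
macro 5: S0 reads c1=3 → after 2×micro: 3; S1 reads c0=3 → after 3×micro: 3; S2 reads c0=3 → after 1×micro: 1 ⇒ (c0=3, c1=3, c2=1)
macro 6: S0 reads c1=3 → after 2×micro: 3; S1 reads c0=3 → after 3×micro: 3; S2 reads c0=3 → after 1×micro: 1 ⇒ (c0=3, c1=3, c2=1)
macro 7: S0 reads c1=3 → after 2×micro: 3; S1 reads c0=3 → after 3×micro: 3; S2 reads c0=3 → after 1×micro: 1 ⇒ (c0=3, c1=3, c2=1)
macro 8: S0 reads c1=3 → after 2×micro: 3; S1 reads c0=3 → after 3×micro: 3; S2 reads c0=3 → after 1×micro: 1 ⇒ (c0=3, c1=3, c2=1)
macro 9: S0 reads c1=3 → after 2×micro: 3; S1 reads c0=3 → after 3×micro: 3; S2 reads c0=3 → after 1×micro: 1 ⇒ (c0=3, c1=3, c2=1)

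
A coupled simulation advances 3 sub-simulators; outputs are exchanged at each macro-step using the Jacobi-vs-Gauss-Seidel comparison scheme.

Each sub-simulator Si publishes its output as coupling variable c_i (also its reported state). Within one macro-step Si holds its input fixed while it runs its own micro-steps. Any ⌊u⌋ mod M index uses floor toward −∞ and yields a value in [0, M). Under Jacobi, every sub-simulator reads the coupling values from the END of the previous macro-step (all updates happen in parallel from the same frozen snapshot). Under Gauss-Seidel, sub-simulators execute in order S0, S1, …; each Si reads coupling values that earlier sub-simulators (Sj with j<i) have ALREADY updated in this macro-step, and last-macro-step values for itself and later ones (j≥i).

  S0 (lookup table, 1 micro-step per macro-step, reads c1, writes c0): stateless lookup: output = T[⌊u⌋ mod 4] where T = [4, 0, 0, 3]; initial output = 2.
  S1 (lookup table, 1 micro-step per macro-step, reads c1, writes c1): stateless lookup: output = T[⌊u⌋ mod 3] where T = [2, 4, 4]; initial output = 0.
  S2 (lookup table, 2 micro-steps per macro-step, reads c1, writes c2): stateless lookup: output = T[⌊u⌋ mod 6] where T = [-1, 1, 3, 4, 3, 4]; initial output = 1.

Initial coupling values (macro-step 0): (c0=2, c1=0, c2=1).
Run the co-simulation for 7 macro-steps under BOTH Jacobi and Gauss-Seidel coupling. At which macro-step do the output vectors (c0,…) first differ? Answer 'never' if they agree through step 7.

[Jacobi] macro 1: S0 reads c1=0 → after 1×micro: 4; S1 reads c1=0 → after 1×micro: 2; S2 reads c1=0 → after 2×micro: -1 ⇒ (c0=4, c1=2, c2=-1)
[Jacobi] macro 2: S0 reads c1=2 → after 1×micro: 0; S1 reads c1=2 → after 1×micro: 4; S2 reads c1=2 → after 2×micro: 3 ⇒ (c0=0, c1=4, c2=3)
[Jacobi] macro 3: S0 reads c1=4 → after 1×micro: 4; S1 reads c1=4 → after 1×micro: 4; S2 reads c1=4 → after 2×micro: 3 ⇒ (c0=4, c1=4, c2=3)
[Jacobi] macro 4: S0 reads c1=4 → after 1×micro: 4; S1 reads c1=4 → after 1×micro: 4; S2 reads c1=4 → after 2×micro: 3 ⇒ (c0=4, c1=4, c2=3)
[Jacobi] macro 5: S0 reads c1=4 → after 1×micro: 4; S1 reads c1=4 → after 1×micro: 4; S2 reads c1=4 → after 2×micro: 3 ⇒ (c0=4, c1=4, c2=3)
[Jacobi] macro 6: S0 reads c1=4 → after 1×micro: 4; S1 reads c1=4 → after 1×micro: 4; S2 reads c1=4 → after 2×micro: 3 ⇒ (c0=4, c1=4, c2=3)
[Jacobi] macro 7: S0 reads c1=4 → after 1×micro: 4; S1 reads c1=4 → after 1×micro: 4; S2 reads c1=4 → after 2×micro: 3 ⇒ (c0=4, c1=4, c2=3)
[Gauss-Seidel] macro 1: S0 reads c1=0 → after 1×micro: 4; S1 reads c1=0 → after 1×micro: 2; S2 reads c1=2 → after 2×micro: 3 ⇒ (c0=4, c1=2, c2=3)
[Gauss-Seidel] macro 2: S0 reads c1=2 → after 1×micro: 0; S1 reads c1=2 → after 1×micro: 4; S2 reads c1=4 → after 2×micro: 3 ⇒ (c0=0, c1=4, c2=3)
[Gauss-Seidel] macro 3: S0 reads c1=4 → after 1×micro: 4; S1 reads c1=4 → after 1×micro: 4; S2 reads c1=4 → after 2×micro: 3 ⇒ (c0=4, c1=4, c2=3)
[Gauss-Seidel] macro 4: S0 reads c1=4 → after 1×micro: 4; S1 reads c1=4 → after 1×micro: 4; S2 reads c1=4 → after 2×micro: 3 ⇒ (c0=4, c1=4, c2=3)
[Gauss-Seidel] macro 5: S0 reads c1=4 → after 1×micro: 4; S1 reads c1=4 → after 1×micro: 4; S2 reads c1=4 → after 2×micro: 3 ⇒ (c0=4, c1=4, c2=3)
[Gauss-Seidel] macro 6: S0 reads c1=4 → after 1×micro: 4; S1 reads c1=4 → after 1×micro: 4; S2 reads c1=4 → after 2×micro: 3 ⇒ (c0=4, c1=4, c2=3)
[Gauss-Seidel] macro 7: S0 reads c1=4 → after 1×micro: 4; S1 reads c1=4 → after 1×micro: 4; S2 reads c1=4 → after 2×micro: 3 ⇒ (c0=4, c1=4, c2=3)

first divergence at macro-step: 1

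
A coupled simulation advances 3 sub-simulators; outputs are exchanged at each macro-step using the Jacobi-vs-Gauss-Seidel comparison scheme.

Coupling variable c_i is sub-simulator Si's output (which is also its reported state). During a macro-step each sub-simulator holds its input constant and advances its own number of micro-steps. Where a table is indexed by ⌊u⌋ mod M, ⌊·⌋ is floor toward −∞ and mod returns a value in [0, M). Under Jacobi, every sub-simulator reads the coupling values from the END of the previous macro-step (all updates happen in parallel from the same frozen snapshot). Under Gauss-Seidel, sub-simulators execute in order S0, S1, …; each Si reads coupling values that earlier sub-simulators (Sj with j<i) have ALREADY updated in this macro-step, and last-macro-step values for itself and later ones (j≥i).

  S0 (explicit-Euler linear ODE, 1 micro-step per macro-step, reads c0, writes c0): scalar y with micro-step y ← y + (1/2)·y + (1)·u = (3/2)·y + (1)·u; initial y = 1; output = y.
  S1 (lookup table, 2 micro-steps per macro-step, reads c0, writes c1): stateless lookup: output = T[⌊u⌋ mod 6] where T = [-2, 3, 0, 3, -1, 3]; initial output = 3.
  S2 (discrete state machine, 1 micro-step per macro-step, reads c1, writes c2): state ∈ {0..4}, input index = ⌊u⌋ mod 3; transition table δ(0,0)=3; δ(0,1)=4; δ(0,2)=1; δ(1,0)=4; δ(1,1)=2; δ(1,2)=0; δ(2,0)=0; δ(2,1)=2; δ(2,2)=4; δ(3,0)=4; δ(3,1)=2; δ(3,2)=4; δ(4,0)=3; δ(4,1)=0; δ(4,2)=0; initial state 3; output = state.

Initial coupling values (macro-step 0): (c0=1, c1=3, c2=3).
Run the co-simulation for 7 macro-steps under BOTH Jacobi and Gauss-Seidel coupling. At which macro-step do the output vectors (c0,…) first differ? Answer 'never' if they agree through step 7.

first divergence at macro-step: 1

[Jacobi] macro 1: S0 reads c0=1 → after 1×micro: 5/2; S1 reads c0=1 → after 2×micro: 3; S2 reads c1=3 → after 1×micro: 4 ⇒ (c0=5/2, c1=3, c2=4)
[Jacobi] macro 2: S0 reads c0=5/2 → after 1×micro: 25/4; S1 reads c0=5/2 → after 2×micro: 0; S2 reads c1=3 → after 1×micro: 3 ⇒ (c0=25/4, c1=0, c2=3)
[Jacobi] macro 3: S0 reads c0=25/4 → after 1×micro: 125/8; S1 reads c0=25/4 → after 2×micro: -2; S2 reads c1=0 → after 1×micro: 4 ⇒ (c0=125/8, c1=-2, c2=4)
[Jacobi] macro 4: S0 reads c0=125/8 → after 1×micro: 625/16; S1 reads c0=125/8 → after 2×micro: 3; S2 reads c1=-2 → after 1×micro: 0 ⇒ (c0=625/16, c1=3, c2=0)
[Jacobi] macro 5: S0 reads c0=625/16 → after 1×micro: 3125/32; S1 reads c0=625/16 → after 2×micro: 3; S2 reads c1=3 → after 1×micro: 3 ⇒ (c0=3125/32, c1=3, c2=3)
[Jacobi] macro 6: S0 reads c0=3125/32 → after 1×micro: 15625/64; S1 reads c0=3125/32 → after 2×micro: 3; S2 reads c1=3 → after 1×micro: 4 ⇒ (c0=15625/64, c1=3, c2=4)
[Jacobi] macro 7: S0 reads c0=15625/64 → after 1×micro: 78125/128; S1 reads c0=15625/64 → after 2×micro: -1; S2 reads c1=3 → after 1×micro: 3 ⇒ (c0=78125/128, c1=-1, c2=3)
[Gauss-Seidel] macro 1: S0 reads c0=1 → after 1×micro: 5/2; S1 reads c0=5/2 → after 2×micro: 0; S2 reads c1=0 → after 1×micro: 4 ⇒ (c0=5/2, c1=0, c2=4)
[Gauss-Seidel] macro 2: S0 reads c0=5/2 → after 1×micro: 25/4; S1 reads c0=25/4 → after 2×micro: -2; S2 reads c1=-2 → after 1×micro: 0 ⇒ (c0=25/4, c1=-2, c2=0)
[Gauss-Seidel] macro 3: S0 reads c0=25/4 → after 1×micro: 125/8; S1 reads c0=125/8 → after 2×micro: 3; S2 reads c1=3 → after 1×micro: 3 ⇒ (c0=125/8, c1=3, c2=3)
[Gauss-Seidel] macro 4: S0 reads c0=125/8 → after 1×micro: 625/16; S1 reads c0=625/16 → after 2×micro: 3; S2 reads c1=3 → after 1×micro: 4 ⇒ (c0=625/16, c1=3, c2=4)
[Gauss-Seidel] macro 5: S0 reads c0=625/16 → after 1×micro: 3125/32; S1 reads c0=3125/32 → after 2×micro: 3; S2 reads c1=3 → after 1×micro: 3 ⇒ (c0=3125/32, c1=3, c2=3)
[Gauss-Seidel] macro 6: S0 reads c0=3125/32 → after 1×micro: 15625/64; S1 reads c0=15625/64 → after 2×micro: -1; S2 reads c1=-1 → after 1×micro: 4 ⇒ (c0=15625/64, c1=-1, c2=4)
[Gauss-Seidel] macro 7: S0 reads c0=15625/64 → after 1×micro: 78125/128; S1 reads c0=78125/128 → after 2×micro: -1; S2 reads c1=-1 → after 1×micro: 0 ⇒ (c0=78125/128, c1=-1, c2=0)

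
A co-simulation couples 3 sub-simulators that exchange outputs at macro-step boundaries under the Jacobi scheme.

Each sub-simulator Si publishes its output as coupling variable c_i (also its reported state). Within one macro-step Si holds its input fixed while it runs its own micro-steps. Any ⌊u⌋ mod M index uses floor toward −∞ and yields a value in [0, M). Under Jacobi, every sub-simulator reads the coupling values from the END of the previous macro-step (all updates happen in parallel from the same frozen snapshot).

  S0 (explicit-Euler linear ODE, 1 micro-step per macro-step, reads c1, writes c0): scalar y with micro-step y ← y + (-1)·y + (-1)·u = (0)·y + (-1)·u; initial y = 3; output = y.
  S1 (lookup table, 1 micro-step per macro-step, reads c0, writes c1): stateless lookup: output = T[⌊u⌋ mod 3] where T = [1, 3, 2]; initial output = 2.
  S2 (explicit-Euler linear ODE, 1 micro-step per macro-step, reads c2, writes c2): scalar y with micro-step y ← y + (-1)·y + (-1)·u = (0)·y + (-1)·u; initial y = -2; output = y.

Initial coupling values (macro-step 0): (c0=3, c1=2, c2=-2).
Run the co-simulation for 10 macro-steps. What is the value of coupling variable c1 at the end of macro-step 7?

c1 at macro-step 7 = 1

macro 1: S0 reads c1=2 → after 1×micro: -2; S1 reads c0=3 → after 1×micro: 1; S2 reads c2=-2 → after 1×micro: 2 ⇒ (c0=-2, c1=1, c2=2)
macro 2: S0 reads c1=1 → after 1×micro: -1; S1 reads c0=-2 → after 1×micro: 3; S2 reads c2=2 → after 1×micro: -2 ⇒ (c0=-1, c1=3, c2=-2)
macro 3: S0 reads c1=3 → after 1×micro: -3; S1 reads c0=-1 → after 1×micro: 2; S2 reads c2=-2 → after 1×micro: 2 ⇒ (c0=-3, c1=2, c2=2)
macro 4: S0 reads c1=2 → after 1×micro: -2; S1 reads c0=-3 → after 1×micro: 1; S2 reads c2=2 → after 1×micro: -2 ⇒ (c0=-2, c1=1, c2=-2)
macro 5: S0 reads c1=1 → after 1×micro: -1; S1 reads c0=-2 → after 1×micro: 3; S2 reads c2=-2 → after 1×micro: 2 ⇒ (c0=-1, c1=3, c2=2)
macro 6: S0 reads c1=3 → after 1×micro: -3; S1 reads c0=-1 → after 1×micro: 2; S2 reads c2=2 → after 1×micro: -2 ⇒ (c0=-3, c1=2, c2=-2)
macro 7: S0 reads c1=2 → after 1×micro: -2; S1 reads c0=-3 → after 1×micro: 1; S2 reads c2=-2 → after 1×micro: 2 ⇒ (c0=-2, c1=1, c2=2)
macro 8: S0 reads c1=1 → after 1×micro: -1; S1 reads c0=-2 → after 1×micro: 3; S2 reads c2=2 → after 1×micro: -2 ⇒ (c0=-1, c1=3, c2=-2)
macro 9: S0 reads c1=3 → after 1×micro: -3; S1 reads c0=-1 → after 1×micro: 2; S2 reads c2=-2 → after 1×micro: 2 ⇒ (c0=-3, c1=2, c2=2)
macro 10: S0 reads c1=2 → after 1×micro: -2; S1 reads c0=-3 → after 1×micro: 1; S2 reads c2=2 → after 1×micro: -2 ⇒ (c0=-2, c1=1, c2=-2)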